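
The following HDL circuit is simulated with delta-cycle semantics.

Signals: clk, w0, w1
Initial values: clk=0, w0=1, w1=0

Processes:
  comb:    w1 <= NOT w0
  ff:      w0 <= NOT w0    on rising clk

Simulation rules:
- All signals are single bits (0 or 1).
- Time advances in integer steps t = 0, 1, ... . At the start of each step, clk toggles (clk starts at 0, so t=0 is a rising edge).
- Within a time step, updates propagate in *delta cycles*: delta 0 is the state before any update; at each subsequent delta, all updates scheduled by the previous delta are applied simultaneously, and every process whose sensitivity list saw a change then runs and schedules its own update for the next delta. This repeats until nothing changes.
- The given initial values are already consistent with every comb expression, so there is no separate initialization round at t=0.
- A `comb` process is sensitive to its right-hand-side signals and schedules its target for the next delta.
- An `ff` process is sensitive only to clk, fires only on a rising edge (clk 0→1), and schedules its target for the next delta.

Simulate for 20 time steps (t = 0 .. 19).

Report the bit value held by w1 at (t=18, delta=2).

1

[bits: w1,w0,clk]
t=0: Δ0=010 Δ1=011 Δ2=001 Δ3=101 | 3Δ
t=1: Δ0=101 Δ1=100 | 1Δ
t=2: Δ0=100 Δ1=101 Δ2=111 Δ3=011 | 3Δ
t=3: Δ0=011 Δ1=010 | 1Δ
t=4: Δ0=010 Δ1=011 Δ2=001 Δ3=101 | 3Δ
t=5: Δ0=101 Δ1=100 | 1Δ
t=6: Δ0=100 Δ1=101 Δ2=111 Δ3=011 | 3Δ
t=7: Δ0=011 Δ1=010 | 1Δ
t=8: Δ0=010 Δ1=011 Δ2=001 Δ3=101 | 3Δ
t=9: Δ0=101 Δ1=100 | 1Δ
t=10: Δ0=100 Δ1=101 Δ2=111 Δ3=011 | 3Δ
t=11: Δ0=011 Δ1=010 | 1Δ
t=12: Δ0=010 Δ1=011 Δ2=001 Δ3=101 | 3Δ
t=13: Δ0=101 Δ1=100 | 1Δ
t=14: Δ0=100 Δ1=101 Δ2=111 Δ3=011 | 3Δ
t=15: Δ0=011 Δ1=010 | 1Δ
t=16: Δ0=010 Δ1=011 Δ2=001 Δ3=101 | 3Δ
t=17: Δ0=101 Δ1=100 | 1Δ
t=18: Δ0=100 Δ1=101 Δ2=111 Δ3=011 | 3Δ
t=19: Δ0=011 Δ1=010 | 1Δ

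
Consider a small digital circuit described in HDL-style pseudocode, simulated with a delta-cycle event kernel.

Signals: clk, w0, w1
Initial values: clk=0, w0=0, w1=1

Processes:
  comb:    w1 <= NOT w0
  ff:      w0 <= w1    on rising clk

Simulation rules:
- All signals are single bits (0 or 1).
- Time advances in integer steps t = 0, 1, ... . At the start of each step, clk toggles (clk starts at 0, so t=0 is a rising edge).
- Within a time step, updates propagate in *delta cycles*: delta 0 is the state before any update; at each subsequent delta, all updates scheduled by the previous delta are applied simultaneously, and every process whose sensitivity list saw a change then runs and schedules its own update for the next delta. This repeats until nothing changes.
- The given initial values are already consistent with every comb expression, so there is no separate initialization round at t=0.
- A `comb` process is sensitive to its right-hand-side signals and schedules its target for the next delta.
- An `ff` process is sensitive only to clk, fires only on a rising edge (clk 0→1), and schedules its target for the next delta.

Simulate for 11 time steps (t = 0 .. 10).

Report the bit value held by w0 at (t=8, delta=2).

1

t=0 Δ0: w1=1 clk=0 w0=0
  Δ1: clk:0→1
  Δ2: w0:0→1
  Δ3: w1:1→0
  (3Δ to stable)
t=1 Δ0: w1=0 clk=1 w0=1
  Δ1: clk:1→0
  (1Δ to stable)
t=2 Δ0: w1=0 clk=0 w0=1
  Δ1: clk:0→1
  Δ2: w0:1→0
  Δ3: w1:0→1
  (3Δ to stable)
t=3 Δ0: w1=1 clk=1 w0=0
  Δ1: clk:1→0
  (1Δ to stable)
t=4 Δ0: w1=1 clk=0 w0=0
  Δ1: clk:0→1
  Δ2: w0:0→1
  Δ3: w1:1→0
  (3Δ to stable)
t=5 Δ0: w1=0 clk=1 w0=1
  Δ1: clk:1→0
  (1Δ to stable)
t=6 Δ0: w1=0 clk=0 w0=1
  Δ1: clk:0→1
  Δ2: w0:1→0
  Δ3: w1:0→1
  (3Δ to stable)
t=7 Δ0: w1=1 clk=1 w0=0
  Δ1: clk:1→0
  (1Δ to stable)
t=8 Δ0: w1=1 clk=0 w0=0
  Δ1: clk:0→1
  Δ2: w0:0→1
  Δ3: w1:1→0
  (3Δ to stable)
t=9 Δ0: w1=0 clk=1 w0=1
  Δ1: clk:1→0
  (1Δ to stable)
t=10 Δ0: w1=0 clk=0 w0=1
  Δ1: clk:0→1
  Δ2: w0:1→0
  Δ3: w1:0→1
  (3Δ to stable)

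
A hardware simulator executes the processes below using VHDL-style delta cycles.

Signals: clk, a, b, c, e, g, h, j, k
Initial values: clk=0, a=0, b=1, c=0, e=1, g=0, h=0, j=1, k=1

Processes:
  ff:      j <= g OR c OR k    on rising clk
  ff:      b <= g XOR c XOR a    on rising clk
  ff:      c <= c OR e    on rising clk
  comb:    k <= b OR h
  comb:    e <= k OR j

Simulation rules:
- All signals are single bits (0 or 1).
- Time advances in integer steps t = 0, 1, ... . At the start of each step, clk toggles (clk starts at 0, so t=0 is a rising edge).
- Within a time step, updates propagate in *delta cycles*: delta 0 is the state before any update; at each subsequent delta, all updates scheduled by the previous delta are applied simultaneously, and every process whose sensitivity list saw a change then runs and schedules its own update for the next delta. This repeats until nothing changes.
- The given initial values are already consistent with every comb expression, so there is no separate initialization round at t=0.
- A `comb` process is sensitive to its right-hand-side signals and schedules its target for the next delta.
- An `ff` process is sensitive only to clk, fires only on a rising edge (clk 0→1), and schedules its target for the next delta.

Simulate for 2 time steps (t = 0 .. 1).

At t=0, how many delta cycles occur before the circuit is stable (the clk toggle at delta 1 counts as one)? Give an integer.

3

t0.Δ0 b=1 k=1 a=0 c=0 e=1 j=1 clk=0 g=0 h=0
t0.Δ1 b=1 k=1 a=0 c=0 e=1 j=1 clk=1 g=0 h=0
t0.Δ2 b=0 k=1 a=0 c=1 e=1 j=1 clk=1 g=0 h=0
t0.Δ3 b=0 k=0 a=0 c=1 e=1 j=1 clk=1 g=0 h=0
t1.Δ0 b=0 k=0 a=0 c=1 e=1 j=1 clk=1 g=0 h=0
t1.Δ1 b=0 k=0 a=0 c=1 e=1 j=1 clk=0 g=0 h=0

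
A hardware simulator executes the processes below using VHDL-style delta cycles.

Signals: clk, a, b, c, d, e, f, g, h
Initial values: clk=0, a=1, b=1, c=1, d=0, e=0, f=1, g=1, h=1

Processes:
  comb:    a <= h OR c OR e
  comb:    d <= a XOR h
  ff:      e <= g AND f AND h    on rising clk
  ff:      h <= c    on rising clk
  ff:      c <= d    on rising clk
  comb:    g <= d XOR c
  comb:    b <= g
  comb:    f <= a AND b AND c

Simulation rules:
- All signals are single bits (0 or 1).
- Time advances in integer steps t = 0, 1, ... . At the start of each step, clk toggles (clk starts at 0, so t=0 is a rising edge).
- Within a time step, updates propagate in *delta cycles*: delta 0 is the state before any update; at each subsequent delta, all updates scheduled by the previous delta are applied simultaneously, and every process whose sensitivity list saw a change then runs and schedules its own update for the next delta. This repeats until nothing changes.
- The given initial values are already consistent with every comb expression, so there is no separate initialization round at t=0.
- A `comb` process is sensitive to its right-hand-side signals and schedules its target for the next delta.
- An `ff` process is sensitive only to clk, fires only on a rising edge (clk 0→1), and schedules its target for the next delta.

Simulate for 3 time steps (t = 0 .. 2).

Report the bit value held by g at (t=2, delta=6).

0

t=0 Δ0: f=1 a=1 g=1 c=1 h=1 e=0 clk=0 d=0 b=1
  Δ1: clk:0→1
  Δ2: c:1→0, e:0→1
  Δ3: f:1→0, g:1→0
  Δ4: b:1→0
  (4Δ to stable)
t=1 Δ0: f=0 a=1 g=0 c=0 h=1 e=1 clk=1 d=0 b=0
  Δ1: clk:1→0
  (1Δ to stable)
t=2 Δ0: f=0 a=1 g=0 c=0 h=1 e=1 clk=0 d=0 b=0
  Δ1: clk:0→1
  Δ2: h:1→0, e:1→0
  Δ3: a:1→0, d:0→1
  Δ4: g:0→1, d:1→0
  Δ5: g:1→0, b:0→1
  Δ6: b:1→0
  (6Δ to stable)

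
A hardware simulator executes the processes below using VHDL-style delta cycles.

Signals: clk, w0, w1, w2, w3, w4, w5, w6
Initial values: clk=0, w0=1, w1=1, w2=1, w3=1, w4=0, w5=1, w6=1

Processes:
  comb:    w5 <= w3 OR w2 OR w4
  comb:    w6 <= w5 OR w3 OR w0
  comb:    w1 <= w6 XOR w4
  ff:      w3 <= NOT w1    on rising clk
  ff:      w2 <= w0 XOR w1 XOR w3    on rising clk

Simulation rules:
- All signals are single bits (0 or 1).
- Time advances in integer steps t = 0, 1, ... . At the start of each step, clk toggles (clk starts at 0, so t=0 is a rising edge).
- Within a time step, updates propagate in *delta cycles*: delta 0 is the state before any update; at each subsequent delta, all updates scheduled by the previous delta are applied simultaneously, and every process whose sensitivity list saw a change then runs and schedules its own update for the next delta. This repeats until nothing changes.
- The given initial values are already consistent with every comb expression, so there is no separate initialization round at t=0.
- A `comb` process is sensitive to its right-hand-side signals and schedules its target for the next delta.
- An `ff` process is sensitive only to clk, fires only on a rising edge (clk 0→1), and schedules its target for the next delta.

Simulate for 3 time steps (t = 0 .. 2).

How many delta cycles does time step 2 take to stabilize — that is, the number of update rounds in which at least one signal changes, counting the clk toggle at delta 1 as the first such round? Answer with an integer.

t0.Δ0 w1=1 clk=0 w6=1 w3=1 w5=1 w4=0 w2=1 w0=1
t0.Δ1 w1=1 clk=1 w6=1 w3=1 w5=1 w4=0 w2=1 w0=1
t0.Δ2 w1=1 clk=1 w6=1 w3=0 w5=1 w4=0 w2=1 w0=1
t1.Δ0 w1=1 clk=1 w6=1 w3=0 w5=1 w4=0 w2=1 w0=1
t1.Δ1 w1=1 clk=0 w6=1 w3=0 w5=1 w4=0 w2=1 w0=1
t2.Δ0 w1=1 clk=0 w6=1 w3=0 w5=1 w4=0 w2=1 w0=1
t2.Δ1 w1=1 clk=1 w6=1 w3=0 w5=1 w4=0 w2=1 w0=1
t2.Δ2 w1=1 clk=1 w6=1 w3=0 w5=1 w4=0 w2=0 w0=1
t2.Δ3 w1=1 clk=1 w6=1 w3=0 w5=0 w4=0 w2=0 w0=1

3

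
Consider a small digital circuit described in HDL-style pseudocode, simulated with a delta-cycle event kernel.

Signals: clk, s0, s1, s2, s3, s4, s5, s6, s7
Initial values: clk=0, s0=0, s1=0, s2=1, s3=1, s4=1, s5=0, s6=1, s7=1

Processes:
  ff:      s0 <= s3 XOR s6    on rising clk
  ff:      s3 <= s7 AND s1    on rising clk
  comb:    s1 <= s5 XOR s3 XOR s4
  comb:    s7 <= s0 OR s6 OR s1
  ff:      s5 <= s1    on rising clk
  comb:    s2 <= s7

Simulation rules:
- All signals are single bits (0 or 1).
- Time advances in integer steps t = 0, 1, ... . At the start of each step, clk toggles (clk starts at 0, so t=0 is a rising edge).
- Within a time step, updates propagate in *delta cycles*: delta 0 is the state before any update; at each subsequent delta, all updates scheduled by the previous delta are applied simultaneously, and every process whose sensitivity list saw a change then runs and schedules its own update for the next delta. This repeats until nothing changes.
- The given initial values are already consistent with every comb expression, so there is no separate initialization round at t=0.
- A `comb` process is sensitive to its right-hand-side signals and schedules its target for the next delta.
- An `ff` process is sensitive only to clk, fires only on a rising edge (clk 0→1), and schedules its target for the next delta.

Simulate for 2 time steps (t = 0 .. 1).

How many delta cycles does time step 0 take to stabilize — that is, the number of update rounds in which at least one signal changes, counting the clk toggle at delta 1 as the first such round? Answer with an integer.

3

t0.Δ0 s2=1 s4=1 s7=1 s5=0 s1=0 clk=0 s0=0 s3=1 s6=1
t0.Δ1 s2=1 s4=1 s7=1 s5=0 s1=0 clk=1 s0=0 s3=1 s6=1
t0.Δ2 s2=1 s4=1 s7=1 s5=0 s1=0 clk=1 s0=0 s3=0 s6=1
t0.Δ3 s2=1 s4=1 s7=1 s5=0 s1=1 clk=1 s0=0 s3=0 s6=1
t1.Δ0 s2=1 s4=1 s7=1 s5=0 s1=1 clk=1 s0=0 s3=0 s6=1
t1.Δ1 s2=1 s4=1 s7=1 s5=0 s1=1 clk=0 s0=0 s3=0 s6=1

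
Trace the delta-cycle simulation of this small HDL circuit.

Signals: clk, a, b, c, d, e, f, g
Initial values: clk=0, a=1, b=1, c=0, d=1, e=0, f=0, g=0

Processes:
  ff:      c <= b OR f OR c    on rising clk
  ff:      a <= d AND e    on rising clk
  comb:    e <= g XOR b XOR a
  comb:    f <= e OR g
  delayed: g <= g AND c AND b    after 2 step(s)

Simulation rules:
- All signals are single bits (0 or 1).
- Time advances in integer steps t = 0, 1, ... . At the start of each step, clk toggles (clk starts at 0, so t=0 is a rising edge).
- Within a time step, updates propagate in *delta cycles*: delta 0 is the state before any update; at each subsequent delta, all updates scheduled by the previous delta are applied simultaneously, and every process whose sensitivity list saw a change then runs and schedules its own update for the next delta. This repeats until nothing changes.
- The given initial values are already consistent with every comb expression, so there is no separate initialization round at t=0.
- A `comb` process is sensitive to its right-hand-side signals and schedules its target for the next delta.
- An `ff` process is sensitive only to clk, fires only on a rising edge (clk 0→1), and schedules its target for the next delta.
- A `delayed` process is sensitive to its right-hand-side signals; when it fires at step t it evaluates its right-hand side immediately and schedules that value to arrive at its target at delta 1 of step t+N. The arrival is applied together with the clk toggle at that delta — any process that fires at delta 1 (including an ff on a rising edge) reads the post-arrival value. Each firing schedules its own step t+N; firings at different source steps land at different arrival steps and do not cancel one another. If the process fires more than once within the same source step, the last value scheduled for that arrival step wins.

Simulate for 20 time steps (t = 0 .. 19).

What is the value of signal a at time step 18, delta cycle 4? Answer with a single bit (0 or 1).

[bits: e,d,g,c,clk,f,a,b]
t=0: Δ0=01000011 Δ1=01001011 Δ2=01011001 Δ3=11011001 Δ4=11011101 | 4Δ
t=1: Δ0=11011101 Δ1=11010101 | 1Δ
t=2: Δ0=11010101 Δ1=11011101 Δ2=11011111 Δ3=01011111 Δ4=01011011 | 4Δ
t=3: Δ0=01011011 Δ1=01010011 | 1Δ
t=4: Δ0=01010011 Δ1=01011011 Δ2=01011001 Δ3=11011001 Δ4=11011101 | 4Δ
t=5: Δ0=11011101 Δ1=11010101 | 1Δ
t=6: Δ0=11010101 Δ1=11011101 Δ2=11011111 Δ3=01011111 Δ4=01011011 | 4Δ
t=7: Δ0=01011011 Δ1=01010011 | 1Δ
t=8: Δ0=01010011 Δ1=01011011 Δ2=01011001 Δ3=11011001 Δ4=11011101 | 4Δ
t=9: Δ0=11011101 Δ1=11010101 | 1Δ
t=10: Δ0=11010101 Δ1=11011101 Δ2=11011111 Δ3=01011111 Δ4=01011011 | 4Δ
t=11: Δ0=01011011 Δ1=01010011 | 1Δ
t=12: Δ0=01010011 Δ1=01011011 Δ2=01011001 Δ3=11011001 Δ4=11011101 | 4Δ
t=13: Δ0=11011101 Δ1=11010101 | 1Δ
t=14: Δ0=11010101 Δ1=11011101 Δ2=11011111 Δ3=01011111 Δ4=01011011 | 4Δ
t=15: Δ0=01011011 Δ1=01010011 | 1Δ
t=16: Δ0=01010011 Δ1=01011011 Δ2=01011001 Δ3=11011001 Δ4=11011101 | 4Δ
t=17: Δ0=11011101 Δ1=11010101 | 1Δ
t=18: Δ0=11010101 Δ1=11011101 Δ2=11011111 Δ3=01011111 Δ4=01011011 | 4Δ
t=19: Δ0=01011011 Δ1=01010011 | 1Δ

1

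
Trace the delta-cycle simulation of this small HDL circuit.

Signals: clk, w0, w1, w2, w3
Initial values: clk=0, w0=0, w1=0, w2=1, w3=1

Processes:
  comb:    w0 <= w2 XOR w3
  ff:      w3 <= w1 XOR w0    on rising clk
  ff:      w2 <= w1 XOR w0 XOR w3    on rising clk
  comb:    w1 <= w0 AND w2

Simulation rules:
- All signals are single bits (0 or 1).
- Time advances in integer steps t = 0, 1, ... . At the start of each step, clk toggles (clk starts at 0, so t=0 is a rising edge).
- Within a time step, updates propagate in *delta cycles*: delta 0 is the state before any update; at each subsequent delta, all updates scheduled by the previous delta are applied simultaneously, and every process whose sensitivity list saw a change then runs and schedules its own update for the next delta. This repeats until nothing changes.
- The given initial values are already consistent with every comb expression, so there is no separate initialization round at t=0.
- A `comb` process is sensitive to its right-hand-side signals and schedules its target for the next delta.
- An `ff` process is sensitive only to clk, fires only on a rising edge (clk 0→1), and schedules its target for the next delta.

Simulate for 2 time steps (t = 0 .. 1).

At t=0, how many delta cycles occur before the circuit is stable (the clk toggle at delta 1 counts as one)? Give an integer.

[bits: w0,w1,w2,clk,w3]
t=0: Δ0=00101 Δ1=00111 Δ2=00110 Δ3=10110 Δ4=11110 | 4Δ
t=1: Δ0=11110 Δ1=11100 | 1Δ

4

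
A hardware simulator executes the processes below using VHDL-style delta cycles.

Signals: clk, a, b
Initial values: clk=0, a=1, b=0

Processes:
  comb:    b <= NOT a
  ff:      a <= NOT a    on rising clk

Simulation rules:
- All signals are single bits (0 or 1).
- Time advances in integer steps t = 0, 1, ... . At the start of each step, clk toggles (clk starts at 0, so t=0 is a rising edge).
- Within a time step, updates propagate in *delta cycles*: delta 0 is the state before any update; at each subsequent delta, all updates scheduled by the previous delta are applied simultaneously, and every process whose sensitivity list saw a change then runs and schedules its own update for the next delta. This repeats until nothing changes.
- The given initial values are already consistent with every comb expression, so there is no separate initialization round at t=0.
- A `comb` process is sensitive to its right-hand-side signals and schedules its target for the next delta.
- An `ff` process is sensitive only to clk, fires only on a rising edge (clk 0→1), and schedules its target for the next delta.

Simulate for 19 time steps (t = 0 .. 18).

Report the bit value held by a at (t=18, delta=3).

1

t0.Δ0 a=1 clk=0 b=0
t0.Δ1 a=1 clk=1 b=0
t0.Δ2 a=0 clk=1 b=0
t0.Δ3 a=0 clk=1 b=1
t1.Δ0 a=0 clk=1 b=1
t1.Δ1 a=0 clk=0 b=1
t2.Δ0 a=0 clk=0 b=1
t2.Δ1 a=0 clk=1 b=1
t2.Δ2 a=1 clk=1 b=1
t2.Δ3 a=1 clk=1 b=0
t3.Δ0 a=1 clk=1 b=0
t3.Δ1 a=1 clk=0 b=0
t4.Δ0 a=1 clk=0 b=0
t4.Δ1 a=1 clk=1 b=0
t4.Δ2 a=0 clk=1 b=0
t4.Δ3 a=0 clk=1 b=1
t5.Δ0 a=0 clk=1 b=1
t5.Δ1 a=0 clk=0 b=1
t6.Δ0 a=0 clk=0 b=1
t6.Δ1 a=0 clk=1 b=1
t6.Δ2 a=1 clk=1 b=1
t6.Δ3 a=1 clk=1 b=0
t7.Δ0 a=1 clk=1 b=0
t7.Δ1 a=1 clk=0 b=0
t8.Δ0 a=1 clk=0 b=0
t8.Δ1 a=1 clk=1 b=0
t8.Δ2 a=0 clk=1 b=0
t8.Δ3 a=0 clk=1 b=1
t9.Δ0 a=0 clk=1 b=1
t9.Δ1 a=0 clk=0 b=1
t10.Δ0 a=0 clk=0 b=1
t10.Δ1 a=0 clk=1 b=1
t10.Δ2 a=1 clk=1 b=1
t10.Δ3 a=1 clk=1 b=0
t11.Δ0 a=1 clk=1 b=0
t11.Δ1 a=1 clk=0 b=0
t12.Δ0 a=1 clk=0 b=0
t12.Δ1 a=1 clk=1 b=0
t12.Δ2 a=0 clk=1 b=0
t12.Δ3 a=0 clk=1 b=1
t13.Δ0 a=0 clk=1 b=1
t13.Δ1 a=0 clk=0 b=1
t14.Δ0 a=0 clk=0 b=1
t14.Δ1 a=0 clk=1 b=1
t14.Δ2 a=1 clk=1 b=1
t14.Δ3 a=1 clk=1 b=0
t15.Δ0 a=1 clk=1 b=0
t15.Δ1 a=1 clk=0 b=0
t16.Δ0 a=1 clk=0 b=0
t16.Δ1 a=1 clk=1 b=0
t16.Δ2 a=0 clk=1 b=0
t16.Δ3 a=0 clk=1 b=1
t17.Δ0 a=0 clk=1 b=1
t17.Δ1 a=0 clk=0 b=1
t18.Δ0 a=0 clk=0 b=1
t18.Δ1 a=0 clk=1 b=1
t18.Δ2 a=1 clk=1 b=1
t18.Δ3 a=1 clk=1 b=0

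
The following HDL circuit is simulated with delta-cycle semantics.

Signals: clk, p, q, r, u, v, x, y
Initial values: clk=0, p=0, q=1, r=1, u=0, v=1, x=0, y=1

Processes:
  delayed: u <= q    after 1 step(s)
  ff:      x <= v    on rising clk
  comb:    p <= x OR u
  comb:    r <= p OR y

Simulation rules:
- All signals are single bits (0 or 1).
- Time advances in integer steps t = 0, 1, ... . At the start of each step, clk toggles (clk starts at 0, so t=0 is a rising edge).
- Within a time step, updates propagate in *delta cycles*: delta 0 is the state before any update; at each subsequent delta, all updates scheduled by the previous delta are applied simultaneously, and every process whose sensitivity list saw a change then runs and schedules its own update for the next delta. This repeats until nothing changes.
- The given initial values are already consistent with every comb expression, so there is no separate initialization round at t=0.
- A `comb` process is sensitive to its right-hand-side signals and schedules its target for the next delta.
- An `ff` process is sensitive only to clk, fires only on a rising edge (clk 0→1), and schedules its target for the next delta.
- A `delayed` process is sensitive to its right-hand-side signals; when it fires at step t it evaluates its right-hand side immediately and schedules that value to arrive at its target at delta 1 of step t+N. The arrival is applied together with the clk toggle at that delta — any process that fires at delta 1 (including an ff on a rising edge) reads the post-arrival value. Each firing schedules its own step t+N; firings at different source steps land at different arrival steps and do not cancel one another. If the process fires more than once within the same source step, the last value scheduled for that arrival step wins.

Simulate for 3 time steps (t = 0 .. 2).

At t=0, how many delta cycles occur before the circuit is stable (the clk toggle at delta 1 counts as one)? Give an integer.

t=0 Δ0: r=1 y=1 x=0 p=0 clk=0 q=1 v=1 u=0
  Δ1: clk:0→1
  Δ2: x:0→1
  Δ3: p:0→1
  (3Δ to stable)
t=1 Δ0: r=1 y=1 x=1 p=1 clk=1 q=1 v=1 u=0
  Δ1: clk:1→0
  (1Δ to stable)
t=2 Δ0: r=1 y=1 x=1 p=1 clk=0 q=1 v=1 u=0
  Δ1: clk:0→1
  (1Δ to stable)

3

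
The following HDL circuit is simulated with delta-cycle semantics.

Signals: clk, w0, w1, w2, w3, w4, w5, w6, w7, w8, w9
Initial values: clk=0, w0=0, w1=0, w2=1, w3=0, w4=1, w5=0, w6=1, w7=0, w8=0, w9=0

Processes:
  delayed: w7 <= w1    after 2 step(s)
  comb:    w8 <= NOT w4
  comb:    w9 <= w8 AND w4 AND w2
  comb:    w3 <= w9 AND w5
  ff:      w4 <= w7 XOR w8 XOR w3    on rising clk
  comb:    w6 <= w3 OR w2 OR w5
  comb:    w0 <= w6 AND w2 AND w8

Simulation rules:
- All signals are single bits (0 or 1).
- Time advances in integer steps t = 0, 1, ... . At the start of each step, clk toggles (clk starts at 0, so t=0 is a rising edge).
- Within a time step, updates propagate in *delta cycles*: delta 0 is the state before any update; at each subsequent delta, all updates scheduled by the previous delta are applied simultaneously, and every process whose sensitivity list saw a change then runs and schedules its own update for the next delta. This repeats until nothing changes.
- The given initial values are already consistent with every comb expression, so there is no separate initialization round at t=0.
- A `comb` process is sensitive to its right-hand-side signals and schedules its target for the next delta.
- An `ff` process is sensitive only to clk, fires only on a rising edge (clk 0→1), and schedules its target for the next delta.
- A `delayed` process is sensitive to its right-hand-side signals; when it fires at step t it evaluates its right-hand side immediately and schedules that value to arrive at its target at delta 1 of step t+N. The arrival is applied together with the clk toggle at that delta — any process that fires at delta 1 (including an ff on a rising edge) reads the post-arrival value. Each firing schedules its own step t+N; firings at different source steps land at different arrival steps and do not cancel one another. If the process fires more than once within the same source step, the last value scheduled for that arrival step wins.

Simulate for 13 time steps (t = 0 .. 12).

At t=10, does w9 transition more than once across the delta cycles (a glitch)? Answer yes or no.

yes

[bits: w6,w7,w8,w2,w3,w9,clk,w1,w0,w5,w4]
t=0: Δ0=10010000001 Δ1=10010010001 Δ2=10010010000 Δ3=10110010000 Δ4=10110010100 | 4Δ
t=1: Δ0=10110010100 Δ1=10110000100 | 1Δ
t=2: Δ0=10110000100 Δ1=10110010100 Δ2=10110010101 Δ3=10010110101 Δ4=10010010001 | 4Δ
t=3: Δ0=10010010001 Δ1=10010000001 | 1Δ
t=4: Δ0=10010000001 Δ1=10010010001 Δ2=10010010000 Δ3=10110010000 Δ4=10110010100 | 4Δ
t=5: Δ0=10110010100 Δ1=10110000100 | 1Δ
t=6: Δ0=10110000100 Δ1=10110010100 Δ2=10110010101 Δ3=10010110101 Δ4=10010010001 | 4Δ
t=7: Δ0=10010010001 Δ1=10010000001 | 1Δ
t=8: Δ0=10010000001 Δ1=10010010001 Δ2=10010010000 Δ3=10110010000 Δ4=10110010100 | 4Δ
t=9: Δ0=10110010100 Δ1=10110000100 | 1Δ
t=10: Δ0=10110000100 Δ1=10110010100 Δ2=10110010101 Δ3=10010110101 Δ4=10010010001 | 4Δ
t=11: Δ0=10010010001 Δ1=10010000001 | 1Δ
t=12: Δ0=10010000001 Δ1=10010010001 Δ2=10010010000 Δ3=10110010000 Δ4=10110010100 | 4Δ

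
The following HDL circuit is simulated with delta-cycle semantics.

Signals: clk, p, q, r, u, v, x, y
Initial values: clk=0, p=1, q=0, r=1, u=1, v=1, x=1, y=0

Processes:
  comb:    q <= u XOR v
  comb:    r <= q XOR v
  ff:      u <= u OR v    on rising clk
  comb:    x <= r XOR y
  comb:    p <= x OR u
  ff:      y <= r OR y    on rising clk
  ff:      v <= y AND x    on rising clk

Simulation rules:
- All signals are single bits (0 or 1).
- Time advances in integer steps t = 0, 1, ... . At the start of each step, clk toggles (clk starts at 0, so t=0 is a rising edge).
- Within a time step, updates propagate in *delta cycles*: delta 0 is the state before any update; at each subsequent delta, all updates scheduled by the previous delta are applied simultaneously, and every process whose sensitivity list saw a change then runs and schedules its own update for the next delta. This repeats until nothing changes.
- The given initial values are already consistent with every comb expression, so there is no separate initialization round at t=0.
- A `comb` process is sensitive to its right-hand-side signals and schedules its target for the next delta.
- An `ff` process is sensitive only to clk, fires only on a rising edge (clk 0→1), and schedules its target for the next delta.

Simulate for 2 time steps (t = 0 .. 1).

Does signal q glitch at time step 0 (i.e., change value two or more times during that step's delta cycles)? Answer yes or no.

t0.Δ0 v=1 x=1 u=1 r=1 q=0 clk=0 y=0 p=1
t0.Δ1 v=1 x=1 u=1 r=1 q=0 clk=1 y=0 p=1
t0.Δ2 v=0 x=1 u=1 r=1 q=0 clk=1 y=1 p=1
t0.Δ3 v=0 x=0 u=1 r=0 q=1 clk=1 y=1 p=1
t0.Δ4 v=0 x=1 u=1 r=1 q=1 clk=1 y=1 p=1
t0.Δ5 v=0 x=0 u=1 r=1 q=1 clk=1 y=1 p=1
t1.Δ0 v=0 x=0 u=1 r=1 q=1 clk=1 y=1 p=1
t1.Δ1 v=0 x=0 u=1 r=1 q=1 clk=0 y=1 p=1

no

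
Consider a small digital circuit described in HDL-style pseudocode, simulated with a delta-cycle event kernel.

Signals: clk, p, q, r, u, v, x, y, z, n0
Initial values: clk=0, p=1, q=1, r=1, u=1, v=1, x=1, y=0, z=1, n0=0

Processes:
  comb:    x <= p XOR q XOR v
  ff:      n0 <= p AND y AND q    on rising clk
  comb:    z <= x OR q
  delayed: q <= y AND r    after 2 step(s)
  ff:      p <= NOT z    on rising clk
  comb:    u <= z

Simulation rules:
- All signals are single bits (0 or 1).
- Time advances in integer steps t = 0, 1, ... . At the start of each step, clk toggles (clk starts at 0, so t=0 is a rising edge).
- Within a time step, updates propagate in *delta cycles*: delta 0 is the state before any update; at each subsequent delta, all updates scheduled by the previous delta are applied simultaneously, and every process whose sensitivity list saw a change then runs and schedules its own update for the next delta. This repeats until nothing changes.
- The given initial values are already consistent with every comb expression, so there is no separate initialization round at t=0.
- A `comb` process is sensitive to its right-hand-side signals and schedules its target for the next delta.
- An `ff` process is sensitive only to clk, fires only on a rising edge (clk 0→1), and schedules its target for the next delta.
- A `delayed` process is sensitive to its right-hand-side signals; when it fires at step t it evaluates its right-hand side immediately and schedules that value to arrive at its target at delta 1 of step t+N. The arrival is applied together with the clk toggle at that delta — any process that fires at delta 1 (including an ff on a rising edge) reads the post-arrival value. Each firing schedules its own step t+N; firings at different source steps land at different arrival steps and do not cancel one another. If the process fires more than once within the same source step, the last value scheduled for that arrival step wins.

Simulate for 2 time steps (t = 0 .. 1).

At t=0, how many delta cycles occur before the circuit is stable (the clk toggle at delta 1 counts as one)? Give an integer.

3

t=0 Δ0: v=1 clk=0 r=1 x=1 q=1 p=1 z=1 y=0 n0=0 u=1
  Δ1: clk:0→1
  Δ2: p:1→0
  Δ3: x:1→0
  (3Δ to stable)
t=1 Δ0: v=1 clk=1 r=1 x=0 q=1 p=0 z=1 y=0 n0=0 u=1
  Δ1: clk:1→0
  (1Δ to stable)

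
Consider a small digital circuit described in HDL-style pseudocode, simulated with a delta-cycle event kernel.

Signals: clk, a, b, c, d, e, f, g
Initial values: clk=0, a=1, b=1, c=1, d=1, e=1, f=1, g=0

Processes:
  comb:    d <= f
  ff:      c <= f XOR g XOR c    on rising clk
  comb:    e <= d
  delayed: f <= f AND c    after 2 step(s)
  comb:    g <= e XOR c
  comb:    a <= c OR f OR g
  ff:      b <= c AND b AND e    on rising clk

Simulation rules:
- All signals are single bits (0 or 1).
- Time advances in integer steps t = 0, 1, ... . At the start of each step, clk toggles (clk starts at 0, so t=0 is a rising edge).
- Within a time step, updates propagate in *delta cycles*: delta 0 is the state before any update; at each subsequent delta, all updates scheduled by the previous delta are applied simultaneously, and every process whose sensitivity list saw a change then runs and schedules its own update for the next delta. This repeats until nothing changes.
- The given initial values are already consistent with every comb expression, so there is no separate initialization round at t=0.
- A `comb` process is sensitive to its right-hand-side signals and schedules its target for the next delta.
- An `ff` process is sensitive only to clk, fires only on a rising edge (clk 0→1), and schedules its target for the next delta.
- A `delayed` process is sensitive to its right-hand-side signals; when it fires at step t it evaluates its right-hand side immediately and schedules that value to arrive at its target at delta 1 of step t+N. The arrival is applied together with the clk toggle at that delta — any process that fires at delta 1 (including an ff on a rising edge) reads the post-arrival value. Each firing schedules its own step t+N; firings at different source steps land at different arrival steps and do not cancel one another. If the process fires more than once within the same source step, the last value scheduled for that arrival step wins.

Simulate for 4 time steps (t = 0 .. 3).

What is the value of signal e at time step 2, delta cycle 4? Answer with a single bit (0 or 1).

t=0 Δ0: clk=0 c=1 a=1 g=0 e=1 d=1 b=1 f=1
  Δ1: clk:0→1
  Δ2: c:1→0
  Δ3: g:0→1
  (3Δ to stable)
t=1 Δ0: clk=1 c=0 a=1 g=1 e=1 d=1 b=1 f=1
  Δ1: clk:1→0
  (1Δ to stable)
t=2 Δ0: clk=0 c=0 a=1 g=1 e=1 d=1 b=1 f=1
  Δ1: clk:0→1, f:1→0
  Δ2: c:0→1, d:1→0, b:1→0
  Δ3: g:1→0, e:1→0
  Δ4: g:0→1
  (4Δ to stable)
t=3 Δ0: clk=1 c=1 a=1 g=1 e=0 d=0 b=0 f=0
  Δ1: clk:1→0
  (1Δ to stable)

0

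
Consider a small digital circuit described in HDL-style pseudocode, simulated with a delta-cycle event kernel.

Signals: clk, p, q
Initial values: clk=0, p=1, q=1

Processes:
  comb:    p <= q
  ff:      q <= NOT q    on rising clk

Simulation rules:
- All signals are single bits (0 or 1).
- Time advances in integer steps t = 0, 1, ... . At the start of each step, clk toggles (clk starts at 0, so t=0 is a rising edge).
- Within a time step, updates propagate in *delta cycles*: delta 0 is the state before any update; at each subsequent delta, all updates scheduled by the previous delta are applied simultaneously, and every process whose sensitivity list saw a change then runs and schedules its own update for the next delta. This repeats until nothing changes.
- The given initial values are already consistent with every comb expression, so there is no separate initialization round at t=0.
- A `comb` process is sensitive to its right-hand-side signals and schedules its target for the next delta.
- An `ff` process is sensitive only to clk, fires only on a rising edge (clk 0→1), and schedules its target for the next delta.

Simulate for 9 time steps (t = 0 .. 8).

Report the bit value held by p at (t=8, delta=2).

t=0 Δ0: clk=0 q=1 p=1
  Δ1: clk:0→1
  Δ2: q:1→0
  Δ3: p:1→0
  (3Δ to stable)
t=1 Δ0: clk=1 q=0 p=0
  Δ1: clk:1→0
  (1Δ to stable)
t=2 Δ0: clk=0 q=0 p=0
  Δ1: clk:0→1
  Δ2: q:0→1
  Δ3: p:0→1
  (3Δ to stable)
t=3 Δ0: clk=1 q=1 p=1
  Δ1: clk:1→0
  (1Δ to stable)
t=4 Δ0: clk=0 q=1 p=1
  Δ1: clk:0→1
  Δ2: q:1→0
  Δ3: p:1→0
  (3Δ to stable)
t=5 Δ0: clk=1 q=0 p=0
  Δ1: clk:1→0
  (1Δ to stable)
t=6 Δ0: clk=0 q=0 p=0
  Δ1: clk:0→1
  Δ2: q:0→1
  Δ3: p:0→1
  (3Δ to stable)
t=7 Δ0: clk=1 q=1 p=1
  Δ1: clk:1→0
  (1Δ to stable)
t=8 Δ0: clk=0 q=1 p=1
  Δ1: clk:0→1
  Δ2: q:1→0
  Δ3: p:1→0
  (3Δ to stable)

1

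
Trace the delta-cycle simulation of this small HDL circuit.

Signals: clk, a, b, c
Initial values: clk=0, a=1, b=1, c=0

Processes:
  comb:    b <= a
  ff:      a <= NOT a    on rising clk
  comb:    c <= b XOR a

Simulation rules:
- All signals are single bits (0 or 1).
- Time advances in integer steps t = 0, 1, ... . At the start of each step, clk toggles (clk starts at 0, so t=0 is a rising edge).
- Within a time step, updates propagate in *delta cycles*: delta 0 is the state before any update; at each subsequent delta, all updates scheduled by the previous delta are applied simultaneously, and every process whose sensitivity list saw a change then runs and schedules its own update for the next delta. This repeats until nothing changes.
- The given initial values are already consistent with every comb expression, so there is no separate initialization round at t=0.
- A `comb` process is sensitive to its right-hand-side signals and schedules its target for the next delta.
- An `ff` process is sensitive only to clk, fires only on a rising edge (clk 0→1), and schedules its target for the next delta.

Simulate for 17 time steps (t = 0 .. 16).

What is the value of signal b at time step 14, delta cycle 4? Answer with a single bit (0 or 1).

t0.Δ0 clk=0 c=0 b=1 a=1
t0.Δ1 clk=1 c=0 b=1 a=1
t0.Δ2 clk=1 c=0 b=1 a=0
t0.Δ3 clk=1 c=1 b=0 a=0
t0.Δ4 clk=1 c=0 b=0 a=0
t1.Δ0 clk=1 c=0 b=0 a=0
t1.Δ1 clk=0 c=0 b=0 a=0
t2.Δ0 clk=0 c=0 b=0 a=0
t2.Δ1 clk=1 c=0 b=0 a=0
t2.Δ2 clk=1 c=0 b=0 a=1
t2.Δ3 clk=1 c=1 b=1 a=1
t2.Δ4 clk=1 c=0 b=1 a=1
t3.Δ0 clk=1 c=0 b=1 a=1
t3.Δ1 clk=0 c=0 b=1 a=1
t4.Δ0 clk=0 c=0 b=1 a=1
t4.Δ1 clk=1 c=0 b=1 a=1
t4.Δ2 clk=1 c=0 b=1 a=0
t4.Δ3 clk=1 c=1 b=0 a=0
t4.Δ4 clk=1 c=0 b=0 a=0
t5.Δ0 clk=1 c=0 b=0 a=0
t5.Δ1 clk=0 c=0 b=0 a=0
t6.Δ0 clk=0 c=0 b=0 a=0
t6.Δ1 clk=1 c=0 b=0 a=0
t6.Δ2 clk=1 c=0 b=0 a=1
t6.Δ3 clk=1 c=1 b=1 a=1
t6.Δ4 clk=1 c=0 b=1 a=1
t7.Δ0 clk=1 c=0 b=1 a=1
t7.Δ1 clk=0 c=0 b=1 a=1
t8.Δ0 clk=0 c=0 b=1 a=1
t8.Δ1 clk=1 c=0 b=1 a=1
t8.Δ2 clk=1 c=0 b=1 a=0
t8.Δ3 clk=1 c=1 b=0 a=0
t8.Δ4 clk=1 c=0 b=0 a=0
t9.Δ0 clk=1 c=0 b=0 a=0
t9.Δ1 clk=0 c=0 b=0 a=0
t10.Δ0 clk=0 c=0 b=0 a=0
t10.Δ1 clk=1 c=0 b=0 a=0
t10.Δ2 clk=1 c=0 b=0 a=1
t10.Δ3 clk=1 c=1 b=1 a=1
t10.Δ4 clk=1 c=0 b=1 a=1
t11.Δ0 clk=1 c=0 b=1 a=1
t11.Δ1 clk=0 c=0 b=1 a=1
t12.Δ0 clk=0 c=0 b=1 a=1
t12.Δ1 clk=1 c=0 b=1 a=1
t12.Δ2 clk=1 c=0 b=1 a=0
t12.Δ3 clk=1 c=1 b=0 a=0
t12.Δ4 clk=1 c=0 b=0 a=0
t13.Δ0 clk=1 c=0 b=0 a=0
t13.Δ1 clk=0 c=0 b=0 a=0
t14.Δ0 clk=0 c=0 b=0 a=0
t14.Δ1 clk=1 c=0 b=0 a=0
t14.Δ2 clk=1 c=0 b=0 a=1
t14.Δ3 clk=1 c=1 b=1 a=1
t14.Δ4 clk=1 c=0 b=1 a=1
t15.Δ0 clk=1 c=0 b=1 a=1
t15.Δ1 clk=0 c=0 b=1 a=1
t16.Δ0 clk=0 c=0 b=1 a=1
t16.Δ1 clk=1 c=0 b=1 a=1
t16.Δ2 clk=1 c=0 b=1 a=0
t16.Δ3 clk=1 c=1 b=0 a=0
t16.Δ4 clk=1 c=0 b=0 a=0

1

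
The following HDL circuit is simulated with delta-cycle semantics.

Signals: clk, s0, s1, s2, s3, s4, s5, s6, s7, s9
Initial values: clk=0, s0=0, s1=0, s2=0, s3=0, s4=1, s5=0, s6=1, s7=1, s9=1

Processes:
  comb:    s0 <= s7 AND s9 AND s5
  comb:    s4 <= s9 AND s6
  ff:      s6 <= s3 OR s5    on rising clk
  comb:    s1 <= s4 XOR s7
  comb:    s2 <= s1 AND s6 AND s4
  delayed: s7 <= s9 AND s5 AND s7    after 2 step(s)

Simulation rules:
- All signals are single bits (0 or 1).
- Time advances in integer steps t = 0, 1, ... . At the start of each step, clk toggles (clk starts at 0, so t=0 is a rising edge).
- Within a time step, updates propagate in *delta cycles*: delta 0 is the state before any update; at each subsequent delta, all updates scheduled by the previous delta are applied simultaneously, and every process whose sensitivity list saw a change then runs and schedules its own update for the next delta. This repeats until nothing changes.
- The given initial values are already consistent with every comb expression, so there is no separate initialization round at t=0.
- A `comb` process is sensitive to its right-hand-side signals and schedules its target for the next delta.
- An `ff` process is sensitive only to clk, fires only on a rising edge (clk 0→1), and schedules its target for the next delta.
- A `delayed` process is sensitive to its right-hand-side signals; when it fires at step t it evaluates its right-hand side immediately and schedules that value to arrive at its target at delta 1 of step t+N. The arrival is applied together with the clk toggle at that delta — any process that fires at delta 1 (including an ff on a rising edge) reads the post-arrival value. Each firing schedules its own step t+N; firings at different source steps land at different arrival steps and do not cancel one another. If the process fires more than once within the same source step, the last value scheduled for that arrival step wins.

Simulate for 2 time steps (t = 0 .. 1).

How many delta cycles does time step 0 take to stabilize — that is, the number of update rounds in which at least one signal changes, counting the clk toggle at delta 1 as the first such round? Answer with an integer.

[bits: s4,s0,s3,s7,s5,s6,s1,s2,clk,s9]
t=0: Δ0=1001010001 Δ1=1001010011 Δ2=1001000011 Δ3=0001000011 Δ4=0001001011 | 4Δ
t=1: Δ0=0001001011 Δ1=0001001001 | 1Δ

4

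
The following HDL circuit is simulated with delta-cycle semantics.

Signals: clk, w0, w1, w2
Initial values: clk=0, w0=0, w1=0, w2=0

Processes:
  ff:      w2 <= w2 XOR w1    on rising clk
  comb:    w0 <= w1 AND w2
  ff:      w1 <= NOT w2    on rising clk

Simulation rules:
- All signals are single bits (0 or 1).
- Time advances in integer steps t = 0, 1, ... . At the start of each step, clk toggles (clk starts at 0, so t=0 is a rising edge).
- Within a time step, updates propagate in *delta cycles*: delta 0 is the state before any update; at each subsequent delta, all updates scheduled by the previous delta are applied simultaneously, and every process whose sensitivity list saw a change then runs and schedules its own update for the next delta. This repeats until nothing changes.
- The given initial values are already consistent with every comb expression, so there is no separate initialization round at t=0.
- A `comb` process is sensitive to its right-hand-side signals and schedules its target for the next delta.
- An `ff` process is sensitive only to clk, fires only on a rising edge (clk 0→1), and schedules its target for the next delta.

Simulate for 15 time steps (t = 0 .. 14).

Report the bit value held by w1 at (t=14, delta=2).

[bits: w2,w0,w1,clk]
t=0: Δ0=0000 Δ1=0001 Δ2=0011 | 2Δ
t=1: Δ0=0011 Δ1=0010 | 1Δ
t=2: Δ0=0010 Δ1=0011 Δ2=1011 Δ3=1111 | 3Δ
t=3: Δ0=1111 Δ1=1110 | 1Δ
t=4: Δ0=1110 Δ1=1111 Δ2=0101 Δ3=0001 | 3Δ
t=5: Δ0=0001 Δ1=0000 | 1Δ
t=6: Δ0=0000 Δ1=0001 Δ2=0011 | 2Δ
t=7: Δ0=0011 Δ1=0010 | 1Δ
t=8: Δ0=0010 Δ1=0011 Δ2=1011 Δ3=1111 | 3Δ
t=9: Δ0=1111 Δ1=1110 | 1Δ
t=10: Δ0=1110 Δ1=1111 Δ2=0101 Δ3=0001 | 3Δ
t=11: Δ0=0001 Δ1=0000 | 1Δ
t=12: Δ0=0000 Δ1=0001 Δ2=0011 | 2Δ
t=13: Δ0=0011 Δ1=0010 | 1Δ
t=14: Δ0=0010 Δ1=0011 Δ2=1011 Δ3=1111 | 3Δ

1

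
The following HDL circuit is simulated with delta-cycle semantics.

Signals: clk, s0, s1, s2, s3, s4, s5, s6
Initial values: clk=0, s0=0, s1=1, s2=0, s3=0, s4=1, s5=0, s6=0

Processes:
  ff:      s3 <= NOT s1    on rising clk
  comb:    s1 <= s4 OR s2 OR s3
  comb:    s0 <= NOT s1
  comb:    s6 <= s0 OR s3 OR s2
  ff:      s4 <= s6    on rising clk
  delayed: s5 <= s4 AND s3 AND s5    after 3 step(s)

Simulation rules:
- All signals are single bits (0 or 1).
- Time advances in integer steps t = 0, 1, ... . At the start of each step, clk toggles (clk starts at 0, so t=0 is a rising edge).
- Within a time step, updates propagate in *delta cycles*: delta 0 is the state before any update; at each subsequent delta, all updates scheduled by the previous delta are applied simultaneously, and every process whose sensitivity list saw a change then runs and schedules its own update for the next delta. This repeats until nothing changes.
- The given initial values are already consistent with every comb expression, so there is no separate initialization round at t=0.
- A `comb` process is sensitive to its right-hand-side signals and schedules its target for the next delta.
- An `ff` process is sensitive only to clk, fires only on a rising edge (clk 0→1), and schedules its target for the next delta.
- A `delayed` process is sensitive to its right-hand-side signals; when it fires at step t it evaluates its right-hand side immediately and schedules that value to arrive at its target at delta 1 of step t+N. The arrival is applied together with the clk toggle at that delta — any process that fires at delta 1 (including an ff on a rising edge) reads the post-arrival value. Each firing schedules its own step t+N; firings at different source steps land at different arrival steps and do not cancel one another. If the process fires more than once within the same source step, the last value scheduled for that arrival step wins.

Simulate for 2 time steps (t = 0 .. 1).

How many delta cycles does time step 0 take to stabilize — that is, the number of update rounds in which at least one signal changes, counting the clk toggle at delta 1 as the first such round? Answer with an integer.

5

t=0 Δ0: s3=0 s0=0 s6=0 s1=1 clk=0 s2=0 s5=0 s4=1
  Δ1: clk:0→1
  Δ2: s4:1→0
  Δ3: s1:1→0
  Δ4: s0:0→1
  Δ5: s6:0→1
  (5Δ to stable)
t=1 Δ0: s3=0 s0=1 s6=1 s1=0 clk=1 s2=0 s5=0 s4=0
  Δ1: clk:1→0
  (1Δ to stable)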